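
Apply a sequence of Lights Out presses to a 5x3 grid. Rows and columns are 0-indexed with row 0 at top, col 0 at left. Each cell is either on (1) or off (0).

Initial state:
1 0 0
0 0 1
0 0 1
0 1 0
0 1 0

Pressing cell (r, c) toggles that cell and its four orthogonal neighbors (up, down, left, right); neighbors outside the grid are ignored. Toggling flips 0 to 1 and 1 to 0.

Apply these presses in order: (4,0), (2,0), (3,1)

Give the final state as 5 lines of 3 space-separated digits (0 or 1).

Answer: 1 0 0
1 0 1
1 0 1
1 0 1
1 1 0

Derivation:
After press 1 at (4,0):
1 0 0
0 0 1
0 0 1
1 1 0
1 0 0

After press 2 at (2,0):
1 0 0
1 0 1
1 1 1
0 1 0
1 0 0

After press 3 at (3,1):
1 0 0
1 0 1
1 0 1
1 0 1
1 1 0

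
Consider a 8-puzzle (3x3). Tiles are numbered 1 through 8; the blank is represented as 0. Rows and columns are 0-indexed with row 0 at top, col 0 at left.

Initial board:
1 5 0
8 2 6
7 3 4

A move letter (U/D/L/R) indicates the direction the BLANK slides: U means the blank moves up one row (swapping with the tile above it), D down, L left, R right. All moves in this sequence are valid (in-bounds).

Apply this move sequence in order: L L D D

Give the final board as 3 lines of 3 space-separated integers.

Answer: 8 1 5
7 2 6
0 3 4

Derivation:
After move 1 (L):
1 0 5
8 2 6
7 3 4

After move 2 (L):
0 1 5
8 2 6
7 3 4

After move 3 (D):
8 1 5
0 2 6
7 3 4

After move 4 (D):
8 1 5
7 2 6
0 3 4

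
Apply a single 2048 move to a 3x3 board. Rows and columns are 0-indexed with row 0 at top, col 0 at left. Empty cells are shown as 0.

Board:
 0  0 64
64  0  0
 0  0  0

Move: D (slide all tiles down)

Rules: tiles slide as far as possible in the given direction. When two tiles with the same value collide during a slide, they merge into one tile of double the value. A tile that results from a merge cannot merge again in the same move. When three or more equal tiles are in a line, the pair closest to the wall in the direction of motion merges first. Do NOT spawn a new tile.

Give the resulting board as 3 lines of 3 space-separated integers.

Answer:  0  0  0
 0  0  0
64  0 64

Derivation:
Slide down:
col 0: [0, 64, 0] -> [0, 0, 64]
col 1: [0, 0, 0] -> [0, 0, 0]
col 2: [64, 0, 0] -> [0, 0, 64]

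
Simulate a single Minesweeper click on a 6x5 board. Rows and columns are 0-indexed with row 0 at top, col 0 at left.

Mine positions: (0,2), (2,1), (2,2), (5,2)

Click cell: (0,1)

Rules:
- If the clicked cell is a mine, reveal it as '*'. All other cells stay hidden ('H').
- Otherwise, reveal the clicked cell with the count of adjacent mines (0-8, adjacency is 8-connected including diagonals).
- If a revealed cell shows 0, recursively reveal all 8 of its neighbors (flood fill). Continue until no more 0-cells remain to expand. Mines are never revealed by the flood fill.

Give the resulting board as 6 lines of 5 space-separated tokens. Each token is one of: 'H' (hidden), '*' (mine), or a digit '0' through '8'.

H 1 H H H
H H H H H
H H H H H
H H H H H
H H H H H
H H H H H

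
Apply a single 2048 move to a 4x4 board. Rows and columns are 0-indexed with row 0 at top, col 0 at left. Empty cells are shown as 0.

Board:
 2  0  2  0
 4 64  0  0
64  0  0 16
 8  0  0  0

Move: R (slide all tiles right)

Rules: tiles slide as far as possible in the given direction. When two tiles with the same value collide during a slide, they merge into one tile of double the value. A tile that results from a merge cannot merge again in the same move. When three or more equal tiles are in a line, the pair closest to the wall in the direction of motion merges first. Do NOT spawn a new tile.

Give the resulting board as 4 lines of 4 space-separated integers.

Slide right:
row 0: [2, 0, 2, 0] -> [0, 0, 0, 4]
row 1: [4, 64, 0, 0] -> [0, 0, 4, 64]
row 2: [64, 0, 0, 16] -> [0, 0, 64, 16]
row 3: [8, 0, 0, 0] -> [0, 0, 0, 8]

Answer:  0  0  0  4
 0  0  4 64
 0  0 64 16
 0  0  0  8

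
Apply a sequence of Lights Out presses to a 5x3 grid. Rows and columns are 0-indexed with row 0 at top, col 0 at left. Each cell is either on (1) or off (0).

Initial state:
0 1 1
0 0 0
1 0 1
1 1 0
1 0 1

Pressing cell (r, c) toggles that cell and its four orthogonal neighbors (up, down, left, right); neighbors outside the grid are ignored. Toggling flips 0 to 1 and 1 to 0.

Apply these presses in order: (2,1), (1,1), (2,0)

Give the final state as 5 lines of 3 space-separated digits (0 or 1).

After press 1 at (2,1):
0 1 1
0 1 0
0 1 0
1 0 0
1 0 1

After press 2 at (1,1):
0 0 1
1 0 1
0 0 0
1 0 0
1 0 1

After press 3 at (2,0):
0 0 1
0 0 1
1 1 0
0 0 0
1 0 1

Answer: 0 0 1
0 0 1
1 1 0
0 0 0
1 0 1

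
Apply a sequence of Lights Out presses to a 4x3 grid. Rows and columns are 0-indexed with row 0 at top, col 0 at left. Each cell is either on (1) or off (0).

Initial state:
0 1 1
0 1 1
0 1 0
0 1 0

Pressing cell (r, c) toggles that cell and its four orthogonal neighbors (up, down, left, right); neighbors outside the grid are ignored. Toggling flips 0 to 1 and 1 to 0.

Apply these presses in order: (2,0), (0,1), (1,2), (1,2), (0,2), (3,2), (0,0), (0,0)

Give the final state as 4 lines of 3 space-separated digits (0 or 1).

Answer: 1 1 1
1 0 0
1 0 1
1 0 1

Derivation:
After press 1 at (2,0):
0 1 1
1 1 1
1 0 0
1 1 0

After press 2 at (0,1):
1 0 0
1 0 1
1 0 0
1 1 0

After press 3 at (1,2):
1 0 1
1 1 0
1 0 1
1 1 0

After press 4 at (1,2):
1 0 0
1 0 1
1 0 0
1 1 0

After press 5 at (0,2):
1 1 1
1 0 0
1 0 0
1 1 0

After press 6 at (3,2):
1 1 1
1 0 0
1 0 1
1 0 1

After press 7 at (0,0):
0 0 1
0 0 0
1 0 1
1 0 1

After press 8 at (0,0):
1 1 1
1 0 0
1 0 1
1 0 1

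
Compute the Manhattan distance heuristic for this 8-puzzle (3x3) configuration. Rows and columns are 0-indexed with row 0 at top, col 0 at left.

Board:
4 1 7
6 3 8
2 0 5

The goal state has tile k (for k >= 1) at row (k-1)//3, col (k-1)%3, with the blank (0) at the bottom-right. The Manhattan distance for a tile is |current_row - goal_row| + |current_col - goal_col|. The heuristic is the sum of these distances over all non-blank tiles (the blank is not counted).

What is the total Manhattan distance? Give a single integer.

Tile 4: (0,0)->(1,0) = 1
Tile 1: (0,1)->(0,0) = 1
Tile 7: (0,2)->(2,0) = 4
Tile 6: (1,0)->(1,2) = 2
Tile 3: (1,1)->(0,2) = 2
Tile 8: (1,2)->(2,1) = 2
Tile 2: (2,0)->(0,1) = 3
Tile 5: (2,2)->(1,1) = 2
Sum: 1 + 1 + 4 + 2 + 2 + 2 + 3 + 2 = 17

Answer: 17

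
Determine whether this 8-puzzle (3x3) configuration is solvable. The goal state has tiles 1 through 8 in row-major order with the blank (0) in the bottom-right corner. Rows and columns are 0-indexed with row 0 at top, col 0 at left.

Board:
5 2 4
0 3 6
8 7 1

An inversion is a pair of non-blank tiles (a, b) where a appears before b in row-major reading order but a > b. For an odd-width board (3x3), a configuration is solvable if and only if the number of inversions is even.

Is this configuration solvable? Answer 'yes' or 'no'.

Inversions (pairs i<j in row-major order where tile[i] > tile[j] > 0): 12
12 is even, so the puzzle is solvable.

Answer: yes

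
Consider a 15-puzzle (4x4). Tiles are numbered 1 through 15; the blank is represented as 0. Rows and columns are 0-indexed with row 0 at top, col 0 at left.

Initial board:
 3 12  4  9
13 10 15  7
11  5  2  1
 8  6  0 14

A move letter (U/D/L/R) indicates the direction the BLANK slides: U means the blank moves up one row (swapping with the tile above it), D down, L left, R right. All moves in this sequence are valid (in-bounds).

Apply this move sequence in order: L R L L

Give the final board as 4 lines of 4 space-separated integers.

Answer:  3 12  4  9
13 10 15  7
11  5  2  1
 0  8  6 14

Derivation:
After move 1 (L):
 3 12  4  9
13 10 15  7
11  5  2  1
 8  0  6 14

After move 2 (R):
 3 12  4  9
13 10 15  7
11  5  2  1
 8  6  0 14

After move 3 (L):
 3 12  4  9
13 10 15  7
11  5  2  1
 8  0  6 14

After move 4 (L):
 3 12  4  9
13 10 15  7
11  5  2  1
 0  8  6 14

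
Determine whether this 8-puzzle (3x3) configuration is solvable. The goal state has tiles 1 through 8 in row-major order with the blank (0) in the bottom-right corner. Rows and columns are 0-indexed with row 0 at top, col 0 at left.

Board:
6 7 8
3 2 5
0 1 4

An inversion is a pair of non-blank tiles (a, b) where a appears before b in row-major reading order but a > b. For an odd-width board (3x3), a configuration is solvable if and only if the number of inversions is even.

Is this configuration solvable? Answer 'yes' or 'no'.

Inversions (pairs i<j in row-major order where tile[i] > tile[j] > 0): 20
20 is even, so the puzzle is solvable.

Answer: yes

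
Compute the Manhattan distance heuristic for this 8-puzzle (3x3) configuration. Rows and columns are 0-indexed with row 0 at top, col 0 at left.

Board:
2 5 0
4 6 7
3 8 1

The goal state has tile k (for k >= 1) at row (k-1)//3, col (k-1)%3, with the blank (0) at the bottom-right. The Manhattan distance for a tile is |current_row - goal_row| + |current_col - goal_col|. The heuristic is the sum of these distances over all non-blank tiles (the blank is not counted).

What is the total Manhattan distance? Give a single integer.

Tile 2: at (0,0), goal (0,1), distance |0-0|+|0-1| = 1
Tile 5: at (0,1), goal (1,1), distance |0-1|+|1-1| = 1
Tile 4: at (1,0), goal (1,0), distance |1-1|+|0-0| = 0
Tile 6: at (1,1), goal (1,2), distance |1-1|+|1-2| = 1
Tile 7: at (1,2), goal (2,0), distance |1-2|+|2-0| = 3
Tile 3: at (2,0), goal (0,2), distance |2-0|+|0-2| = 4
Tile 8: at (2,1), goal (2,1), distance |2-2|+|1-1| = 0
Tile 1: at (2,2), goal (0,0), distance |2-0|+|2-0| = 4
Sum: 1 + 1 + 0 + 1 + 3 + 4 + 0 + 4 = 14

Answer: 14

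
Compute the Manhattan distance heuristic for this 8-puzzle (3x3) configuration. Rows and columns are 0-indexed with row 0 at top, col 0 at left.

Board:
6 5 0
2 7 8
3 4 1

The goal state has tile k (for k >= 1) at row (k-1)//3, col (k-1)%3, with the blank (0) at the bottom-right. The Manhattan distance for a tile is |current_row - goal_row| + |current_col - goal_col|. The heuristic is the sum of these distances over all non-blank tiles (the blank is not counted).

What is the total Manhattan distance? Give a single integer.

Tile 6: (0,0)->(1,2) = 3
Tile 5: (0,1)->(1,1) = 1
Tile 2: (1,0)->(0,1) = 2
Tile 7: (1,1)->(2,0) = 2
Tile 8: (1,2)->(2,1) = 2
Tile 3: (2,0)->(0,2) = 4
Tile 4: (2,1)->(1,0) = 2
Tile 1: (2,2)->(0,0) = 4
Sum: 3 + 1 + 2 + 2 + 2 + 4 + 2 + 4 = 20

Answer: 20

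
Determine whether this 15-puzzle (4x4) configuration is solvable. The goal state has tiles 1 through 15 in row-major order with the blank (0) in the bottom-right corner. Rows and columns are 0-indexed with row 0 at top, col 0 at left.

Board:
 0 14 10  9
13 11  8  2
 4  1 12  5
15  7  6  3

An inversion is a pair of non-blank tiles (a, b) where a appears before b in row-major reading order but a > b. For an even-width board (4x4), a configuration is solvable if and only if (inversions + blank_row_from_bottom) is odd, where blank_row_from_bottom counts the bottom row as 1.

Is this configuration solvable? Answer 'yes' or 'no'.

Answer: yes

Derivation:
Inversions: 69
Blank is in row 0 (0-indexed from top), which is row 4 counting from the bottom (bottom = 1).
69 + 4 = 73, which is odd, so the puzzle is solvable.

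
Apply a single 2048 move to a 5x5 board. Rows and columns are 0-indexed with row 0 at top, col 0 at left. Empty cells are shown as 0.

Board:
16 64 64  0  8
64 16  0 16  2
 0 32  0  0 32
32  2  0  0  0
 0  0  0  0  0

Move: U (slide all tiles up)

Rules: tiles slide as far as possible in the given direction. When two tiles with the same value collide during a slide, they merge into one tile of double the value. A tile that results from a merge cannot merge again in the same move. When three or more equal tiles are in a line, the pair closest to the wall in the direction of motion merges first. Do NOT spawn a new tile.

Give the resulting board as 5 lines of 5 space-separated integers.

Slide up:
col 0: [16, 64, 0, 32, 0] -> [16, 64, 32, 0, 0]
col 1: [64, 16, 32, 2, 0] -> [64, 16, 32, 2, 0]
col 2: [64, 0, 0, 0, 0] -> [64, 0, 0, 0, 0]
col 3: [0, 16, 0, 0, 0] -> [16, 0, 0, 0, 0]
col 4: [8, 2, 32, 0, 0] -> [8, 2, 32, 0, 0]

Answer: 16 64 64 16  8
64 16  0  0  2
32 32  0  0 32
 0  2  0  0  0
 0  0  0  0  0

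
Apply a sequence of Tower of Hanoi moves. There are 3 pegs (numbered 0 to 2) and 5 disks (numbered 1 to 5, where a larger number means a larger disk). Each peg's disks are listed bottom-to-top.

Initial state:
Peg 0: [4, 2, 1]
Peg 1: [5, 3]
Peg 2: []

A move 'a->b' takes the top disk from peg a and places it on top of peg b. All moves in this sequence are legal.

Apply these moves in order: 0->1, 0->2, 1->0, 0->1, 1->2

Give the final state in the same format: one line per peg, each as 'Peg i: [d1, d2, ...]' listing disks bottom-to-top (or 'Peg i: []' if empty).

Answer: Peg 0: [4]
Peg 1: [5, 3]
Peg 2: [2, 1]

Derivation:
After move 1 (0->1):
Peg 0: [4, 2]
Peg 1: [5, 3, 1]
Peg 2: []

After move 2 (0->2):
Peg 0: [4]
Peg 1: [5, 3, 1]
Peg 2: [2]

After move 3 (1->0):
Peg 0: [4, 1]
Peg 1: [5, 3]
Peg 2: [2]

After move 4 (0->1):
Peg 0: [4]
Peg 1: [5, 3, 1]
Peg 2: [2]

After move 5 (1->2):
Peg 0: [4]
Peg 1: [5, 3]
Peg 2: [2, 1]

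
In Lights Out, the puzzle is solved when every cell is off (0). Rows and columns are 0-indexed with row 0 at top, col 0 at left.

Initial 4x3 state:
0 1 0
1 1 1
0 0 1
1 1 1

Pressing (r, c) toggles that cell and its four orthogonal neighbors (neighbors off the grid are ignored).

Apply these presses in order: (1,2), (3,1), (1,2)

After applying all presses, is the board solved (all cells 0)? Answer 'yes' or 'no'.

After press 1 at (1,2):
0 1 1
1 0 0
0 0 0
1 1 1

After press 2 at (3,1):
0 1 1
1 0 0
0 1 0
0 0 0

After press 3 at (1,2):
0 1 0
1 1 1
0 1 1
0 0 0

Lights still on: 6

Answer: no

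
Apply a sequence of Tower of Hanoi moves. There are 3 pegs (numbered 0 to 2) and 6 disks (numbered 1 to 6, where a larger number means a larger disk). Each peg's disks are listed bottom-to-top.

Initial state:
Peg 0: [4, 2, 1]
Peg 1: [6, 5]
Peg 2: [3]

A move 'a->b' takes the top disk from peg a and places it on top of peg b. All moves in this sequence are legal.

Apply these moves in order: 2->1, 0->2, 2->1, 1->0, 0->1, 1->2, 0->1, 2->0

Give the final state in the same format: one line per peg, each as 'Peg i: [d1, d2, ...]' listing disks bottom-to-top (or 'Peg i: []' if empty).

After move 1 (2->1):
Peg 0: [4, 2, 1]
Peg 1: [6, 5, 3]
Peg 2: []

After move 2 (0->2):
Peg 0: [4, 2]
Peg 1: [6, 5, 3]
Peg 2: [1]

After move 3 (2->1):
Peg 0: [4, 2]
Peg 1: [6, 5, 3, 1]
Peg 2: []

After move 4 (1->0):
Peg 0: [4, 2, 1]
Peg 1: [6, 5, 3]
Peg 2: []

After move 5 (0->1):
Peg 0: [4, 2]
Peg 1: [6, 5, 3, 1]
Peg 2: []

After move 6 (1->2):
Peg 0: [4, 2]
Peg 1: [6, 5, 3]
Peg 2: [1]

After move 7 (0->1):
Peg 0: [4]
Peg 1: [6, 5, 3, 2]
Peg 2: [1]

After move 8 (2->0):
Peg 0: [4, 1]
Peg 1: [6, 5, 3, 2]
Peg 2: []

Answer: Peg 0: [4, 1]
Peg 1: [6, 5, 3, 2]
Peg 2: []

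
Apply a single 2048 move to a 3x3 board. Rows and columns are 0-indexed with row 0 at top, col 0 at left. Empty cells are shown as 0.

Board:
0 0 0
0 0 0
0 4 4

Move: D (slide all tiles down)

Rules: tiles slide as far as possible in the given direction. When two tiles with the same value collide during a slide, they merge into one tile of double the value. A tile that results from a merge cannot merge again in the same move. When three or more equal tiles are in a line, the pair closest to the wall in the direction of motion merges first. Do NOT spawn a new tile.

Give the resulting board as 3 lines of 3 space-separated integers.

Slide down:
col 0: [0, 0, 0] -> [0, 0, 0]
col 1: [0, 0, 4] -> [0, 0, 4]
col 2: [0, 0, 4] -> [0, 0, 4]

Answer: 0 0 0
0 0 0
0 4 4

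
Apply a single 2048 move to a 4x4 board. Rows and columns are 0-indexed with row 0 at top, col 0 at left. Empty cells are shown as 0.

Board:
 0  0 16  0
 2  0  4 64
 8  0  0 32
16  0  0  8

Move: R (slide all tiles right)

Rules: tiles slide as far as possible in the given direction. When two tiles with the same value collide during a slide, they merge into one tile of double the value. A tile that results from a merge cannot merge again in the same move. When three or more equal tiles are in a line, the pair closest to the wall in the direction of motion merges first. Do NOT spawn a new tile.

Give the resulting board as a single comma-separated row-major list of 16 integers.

Answer: 0, 0, 0, 16, 0, 2, 4, 64, 0, 0, 8, 32, 0, 0, 16, 8

Derivation:
Slide right:
row 0: [0, 0, 16, 0] -> [0, 0, 0, 16]
row 1: [2, 0, 4, 64] -> [0, 2, 4, 64]
row 2: [8, 0, 0, 32] -> [0, 0, 8, 32]
row 3: [16, 0, 0, 8] -> [0, 0, 16, 8]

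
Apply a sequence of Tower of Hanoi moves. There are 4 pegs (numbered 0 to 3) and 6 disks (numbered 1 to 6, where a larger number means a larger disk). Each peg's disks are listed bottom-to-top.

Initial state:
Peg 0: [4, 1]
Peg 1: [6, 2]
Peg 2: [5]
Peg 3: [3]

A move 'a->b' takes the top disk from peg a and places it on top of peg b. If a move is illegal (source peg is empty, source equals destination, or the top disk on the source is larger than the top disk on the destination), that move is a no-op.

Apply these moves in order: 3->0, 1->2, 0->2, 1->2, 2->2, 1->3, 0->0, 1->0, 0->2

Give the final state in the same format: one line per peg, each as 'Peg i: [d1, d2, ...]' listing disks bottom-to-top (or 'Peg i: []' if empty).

After move 1 (3->0):
Peg 0: [4, 1]
Peg 1: [6, 2]
Peg 2: [5]
Peg 3: [3]

After move 2 (1->2):
Peg 0: [4, 1]
Peg 1: [6]
Peg 2: [5, 2]
Peg 3: [3]

After move 3 (0->2):
Peg 0: [4]
Peg 1: [6]
Peg 2: [5, 2, 1]
Peg 3: [3]

After move 4 (1->2):
Peg 0: [4]
Peg 1: [6]
Peg 2: [5, 2, 1]
Peg 3: [3]

After move 5 (2->2):
Peg 0: [4]
Peg 1: [6]
Peg 2: [5, 2, 1]
Peg 3: [3]

After move 6 (1->3):
Peg 0: [4]
Peg 1: [6]
Peg 2: [5, 2, 1]
Peg 3: [3]

After move 7 (0->0):
Peg 0: [4]
Peg 1: [6]
Peg 2: [5, 2, 1]
Peg 3: [3]

After move 8 (1->0):
Peg 0: [4]
Peg 1: [6]
Peg 2: [5, 2, 1]
Peg 3: [3]

After move 9 (0->2):
Peg 0: [4]
Peg 1: [6]
Peg 2: [5, 2, 1]
Peg 3: [3]

Answer: Peg 0: [4]
Peg 1: [6]
Peg 2: [5, 2, 1]
Peg 3: [3]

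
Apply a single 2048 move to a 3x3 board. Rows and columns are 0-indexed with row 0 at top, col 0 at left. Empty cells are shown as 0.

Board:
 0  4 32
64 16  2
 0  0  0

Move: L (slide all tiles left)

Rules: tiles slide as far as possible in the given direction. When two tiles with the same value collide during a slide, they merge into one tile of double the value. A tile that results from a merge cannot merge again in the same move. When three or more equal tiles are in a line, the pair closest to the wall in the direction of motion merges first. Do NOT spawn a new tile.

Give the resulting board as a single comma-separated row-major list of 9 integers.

Slide left:
row 0: [0, 4, 32] -> [4, 32, 0]
row 1: [64, 16, 2] -> [64, 16, 2]
row 2: [0, 0, 0] -> [0, 0, 0]

Answer: 4, 32, 0, 64, 16, 2, 0, 0, 0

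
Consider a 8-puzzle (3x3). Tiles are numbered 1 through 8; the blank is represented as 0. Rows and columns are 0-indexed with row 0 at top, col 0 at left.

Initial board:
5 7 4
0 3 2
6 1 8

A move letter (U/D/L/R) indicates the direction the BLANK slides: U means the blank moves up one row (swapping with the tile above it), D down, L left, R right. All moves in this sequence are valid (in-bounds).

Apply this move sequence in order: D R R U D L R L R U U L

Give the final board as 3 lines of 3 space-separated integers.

Answer: 5 0 7
6 3 4
1 8 2

Derivation:
After move 1 (D):
5 7 4
6 3 2
0 1 8

After move 2 (R):
5 7 4
6 3 2
1 0 8

After move 3 (R):
5 7 4
6 3 2
1 8 0

After move 4 (U):
5 7 4
6 3 0
1 8 2

After move 5 (D):
5 7 4
6 3 2
1 8 0

After move 6 (L):
5 7 4
6 3 2
1 0 8

After move 7 (R):
5 7 4
6 3 2
1 8 0

After move 8 (L):
5 7 4
6 3 2
1 0 8

After move 9 (R):
5 7 4
6 3 2
1 8 0

After move 10 (U):
5 7 4
6 3 0
1 8 2

After move 11 (U):
5 7 0
6 3 4
1 8 2

After move 12 (L):
5 0 7
6 3 4
1 8 2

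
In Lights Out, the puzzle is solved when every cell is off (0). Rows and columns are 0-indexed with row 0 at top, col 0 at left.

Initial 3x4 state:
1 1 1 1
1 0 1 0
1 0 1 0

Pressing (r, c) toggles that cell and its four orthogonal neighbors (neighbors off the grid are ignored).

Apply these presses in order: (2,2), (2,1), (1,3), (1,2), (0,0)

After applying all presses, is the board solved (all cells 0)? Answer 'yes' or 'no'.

After press 1 at (2,2):
1 1 1 1
1 0 0 0
1 1 0 1

After press 2 at (2,1):
1 1 1 1
1 1 0 0
0 0 1 1

After press 3 at (1,3):
1 1 1 0
1 1 1 1
0 0 1 0

After press 4 at (1,2):
1 1 0 0
1 0 0 0
0 0 0 0

After press 5 at (0,0):
0 0 0 0
0 0 0 0
0 0 0 0

Lights still on: 0

Answer: yes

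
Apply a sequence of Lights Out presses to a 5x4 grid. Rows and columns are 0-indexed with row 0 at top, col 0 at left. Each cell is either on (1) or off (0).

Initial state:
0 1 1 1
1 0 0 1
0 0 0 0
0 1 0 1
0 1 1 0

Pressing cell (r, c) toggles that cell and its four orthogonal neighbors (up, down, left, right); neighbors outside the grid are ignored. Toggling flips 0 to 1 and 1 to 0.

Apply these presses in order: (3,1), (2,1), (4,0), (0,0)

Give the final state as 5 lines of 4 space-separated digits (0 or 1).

Answer: 1 0 1 1
0 1 0 1
1 0 1 0
0 1 1 1
1 1 1 0

Derivation:
After press 1 at (3,1):
0 1 1 1
1 0 0 1
0 1 0 0
1 0 1 1
0 0 1 0

After press 2 at (2,1):
0 1 1 1
1 1 0 1
1 0 1 0
1 1 1 1
0 0 1 0

After press 3 at (4,0):
0 1 1 1
1 1 0 1
1 0 1 0
0 1 1 1
1 1 1 0

After press 4 at (0,0):
1 0 1 1
0 1 0 1
1 0 1 0
0 1 1 1
1 1 1 0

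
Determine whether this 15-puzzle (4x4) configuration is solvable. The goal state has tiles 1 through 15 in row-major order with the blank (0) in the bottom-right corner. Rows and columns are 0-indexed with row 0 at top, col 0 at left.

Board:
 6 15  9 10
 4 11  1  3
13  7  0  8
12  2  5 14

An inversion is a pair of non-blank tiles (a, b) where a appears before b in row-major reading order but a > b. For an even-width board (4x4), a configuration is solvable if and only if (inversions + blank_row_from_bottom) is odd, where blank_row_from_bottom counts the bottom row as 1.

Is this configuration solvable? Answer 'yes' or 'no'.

Inversions: 53
Blank is in row 2 (0-indexed from top), which is row 2 counting from the bottom (bottom = 1).
53 + 2 = 55, which is odd, so the puzzle is solvable.

Answer: yes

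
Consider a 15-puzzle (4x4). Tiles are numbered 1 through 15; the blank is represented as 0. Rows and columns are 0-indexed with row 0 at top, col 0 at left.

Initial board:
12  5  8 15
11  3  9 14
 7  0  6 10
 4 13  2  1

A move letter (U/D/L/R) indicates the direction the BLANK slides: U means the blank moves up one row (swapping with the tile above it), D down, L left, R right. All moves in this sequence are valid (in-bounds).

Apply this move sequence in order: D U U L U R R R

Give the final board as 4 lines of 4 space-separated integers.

After move 1 (D):
12  5  8 15
11  3  9 14
 7 13  6 10
 4  0  2  1

After move 2 (U):
12  5  8 15
11  3  9 14
 7  0  6 10
 4 13  2  1

After move 3 (U):
12  5  8 15
11  0  9 14
 7  3  6 10
 4 13  2  1

After move 4 (L):
12  5  8 15
 0 11  9 14
 7  3  6 10
 4 13  2  1

After move 5 (U):
 0  5  8 15
12 11  9 14
 7  3  6 10
 4 13  2  1

After move 6 (R):
 5  0  8 15
12 11  9 14
 7  3  6 10
 4 13  2  1

After move 7 (R):
 5  8  0 15
12 11  9 14
 7  3  6 10
 4 13  2  1

After move 8 (R):
 5  8 15  0
12 11  9 14
 7  3  6 10
 4 13  2  1

Answer:  5  8 15  0
12 11  9 14
 7  3  6 10
 4 13  2  1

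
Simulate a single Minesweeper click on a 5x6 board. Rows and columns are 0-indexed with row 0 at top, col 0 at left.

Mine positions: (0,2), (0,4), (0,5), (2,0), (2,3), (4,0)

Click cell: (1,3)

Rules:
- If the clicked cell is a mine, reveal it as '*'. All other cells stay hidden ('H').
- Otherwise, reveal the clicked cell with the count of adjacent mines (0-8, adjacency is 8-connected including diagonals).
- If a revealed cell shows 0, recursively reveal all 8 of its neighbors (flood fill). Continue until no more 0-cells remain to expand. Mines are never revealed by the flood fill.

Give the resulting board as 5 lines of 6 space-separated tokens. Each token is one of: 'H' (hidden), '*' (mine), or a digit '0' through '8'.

H H H H H H
H H H 3 H H
H H H H H H
H H H H H H
H H H H H H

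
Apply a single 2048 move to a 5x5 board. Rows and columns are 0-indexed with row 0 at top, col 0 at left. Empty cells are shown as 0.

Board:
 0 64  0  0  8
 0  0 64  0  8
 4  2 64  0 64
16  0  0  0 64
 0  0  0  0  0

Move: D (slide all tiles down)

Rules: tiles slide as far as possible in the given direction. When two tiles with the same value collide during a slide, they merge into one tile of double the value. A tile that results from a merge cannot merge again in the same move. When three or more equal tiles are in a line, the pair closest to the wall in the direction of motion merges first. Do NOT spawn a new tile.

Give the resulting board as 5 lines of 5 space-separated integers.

Slide down:
col 0: [0, 0, 4, 16, 0] -> [0, 0, 0, 4, 16]
col 1: [64, 0, 2, 0, 0] -> [0, 0, 0, 64, 2]
col 2: [0, 64, 64, 0, 0] -> [0, 0, 0, 0, 128]
col 3: [0, 0, 0, 0, 0] -> [0, 0, 0, 0, 0]
col 4: [8, 8, 64, 64, 0] -> [0, 0, 0, 16, 128]

Answer:   0   0   0   0   0
  0   0   0   0   0
  0   0   0   0   0
  4  64   0   0  16
 16   2 128   0 128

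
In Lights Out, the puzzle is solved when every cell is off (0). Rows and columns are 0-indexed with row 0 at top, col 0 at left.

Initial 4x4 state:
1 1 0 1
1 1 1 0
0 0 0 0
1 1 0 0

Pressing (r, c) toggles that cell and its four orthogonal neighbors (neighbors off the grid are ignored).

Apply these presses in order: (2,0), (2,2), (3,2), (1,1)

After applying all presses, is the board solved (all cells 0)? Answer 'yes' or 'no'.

Answer: no

Derivation:
After press 1 at (2,0):
1 1 0 1
0 1 1 0
1 1 0 0
0 1 0 0

After press 2 at (2,2):
1 1 0 1
0 1 0 0
1 0 1 1
0 1 1 0

After press 3 at (3,2):
1 1 0 1
0 1 0 0
1 0 0 1
0 0 0 1

After press 4 at (1,1):
1 0 0 1
1 0 1 0
1 1 0 1
0 0 0 1

Lights still on: 8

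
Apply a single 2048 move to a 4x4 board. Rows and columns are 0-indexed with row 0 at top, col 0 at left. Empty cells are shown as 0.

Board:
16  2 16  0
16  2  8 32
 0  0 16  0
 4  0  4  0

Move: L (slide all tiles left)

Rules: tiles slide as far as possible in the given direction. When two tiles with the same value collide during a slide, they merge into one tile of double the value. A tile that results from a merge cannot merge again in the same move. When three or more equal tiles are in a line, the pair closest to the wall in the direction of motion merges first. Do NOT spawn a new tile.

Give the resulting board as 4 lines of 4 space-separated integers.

Answer: 16  2 16  0
16  2  8 32
16  0  0  0
 8  0  0  0

Derivation:
Slide left:
row 0: [16, 2, 16, 0] -> [16, 2, 16, 0]
row 1: [16, 2, 8, 32] -> [16, 2, 8, 32]
row 2: [0, 0, 16, 0] -> [16, 0, 0, 0]
row 3: [4, 0, 4, 0] -> [8, 0, 0, 0]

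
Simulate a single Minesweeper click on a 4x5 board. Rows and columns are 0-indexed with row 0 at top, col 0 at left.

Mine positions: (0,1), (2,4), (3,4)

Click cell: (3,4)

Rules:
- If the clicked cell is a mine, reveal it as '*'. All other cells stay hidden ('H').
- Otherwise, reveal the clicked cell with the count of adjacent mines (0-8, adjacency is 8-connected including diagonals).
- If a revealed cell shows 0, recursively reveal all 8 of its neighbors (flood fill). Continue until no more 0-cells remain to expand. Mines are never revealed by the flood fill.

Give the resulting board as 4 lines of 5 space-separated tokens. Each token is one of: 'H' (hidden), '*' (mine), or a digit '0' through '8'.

H H H H H
H H H H H
H H H H H
H H H H *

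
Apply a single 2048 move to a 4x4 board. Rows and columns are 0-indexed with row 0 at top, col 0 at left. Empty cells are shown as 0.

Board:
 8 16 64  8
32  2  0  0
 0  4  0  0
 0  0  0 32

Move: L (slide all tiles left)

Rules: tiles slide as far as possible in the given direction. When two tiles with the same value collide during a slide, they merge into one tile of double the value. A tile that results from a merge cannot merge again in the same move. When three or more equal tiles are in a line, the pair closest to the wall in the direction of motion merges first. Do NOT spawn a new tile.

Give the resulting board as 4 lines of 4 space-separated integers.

Answer:  8 16 64  8
32  2  0  0
 4  0  0  0
32  0  0  0

Derivation:
Slide left:
row 0: [8, 16, 64, 8] -> [8, 16, 64, 8]
row 1: [32, 2, 0, 0] -> [32, 2, 0, 0]
row 2: [0, 4, 0, 0] -> [4, 0, 0, 0]
row 3: [0, 0, 0, 32] -> [32, 0, 0, 0]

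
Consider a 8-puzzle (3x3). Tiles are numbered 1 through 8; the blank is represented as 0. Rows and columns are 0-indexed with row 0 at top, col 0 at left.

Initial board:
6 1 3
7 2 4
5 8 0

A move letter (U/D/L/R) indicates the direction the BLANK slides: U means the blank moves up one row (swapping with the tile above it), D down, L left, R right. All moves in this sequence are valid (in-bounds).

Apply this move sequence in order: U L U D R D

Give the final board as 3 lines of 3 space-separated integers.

Answer: 6 1 3
7 2 4
5 8 0

Derivation:
After move 1 (U):
6 1 3
7 2 0
5 8 4

After move 2 (L):
6 1 3
7 0 2
5 8 4

After move 3 (U):
6 0 3
7 1 2
5 8 4

After move 4 (D):
6 1 3
7 0 2
5 8 4

After move 5 (R):
6 1 3
7 2 0
5 8 4

After move 6 (D):
6 1 3
7 2 4
5 8 0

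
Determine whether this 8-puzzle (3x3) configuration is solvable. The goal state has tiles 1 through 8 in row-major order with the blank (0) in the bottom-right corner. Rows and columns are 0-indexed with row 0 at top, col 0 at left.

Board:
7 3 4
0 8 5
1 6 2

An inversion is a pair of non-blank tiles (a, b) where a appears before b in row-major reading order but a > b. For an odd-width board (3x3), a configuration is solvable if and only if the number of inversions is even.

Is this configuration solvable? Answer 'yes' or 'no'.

Answer: no

Derivation:
Inversions (pairs i<j in row-major order where tile[i] > tile[j] > 0): 17
17 is odd, so the puzzle is not solvable.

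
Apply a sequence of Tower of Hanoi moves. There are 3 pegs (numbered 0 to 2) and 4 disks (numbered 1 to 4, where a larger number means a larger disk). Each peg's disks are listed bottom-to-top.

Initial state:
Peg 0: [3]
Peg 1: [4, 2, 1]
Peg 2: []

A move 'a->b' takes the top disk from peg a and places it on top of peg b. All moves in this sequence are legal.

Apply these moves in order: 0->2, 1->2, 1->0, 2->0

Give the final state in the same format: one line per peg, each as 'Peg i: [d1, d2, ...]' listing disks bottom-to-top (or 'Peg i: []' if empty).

Answer: Peg 0: [2, 1]
Peg 1: [4]
Peg 2: [3]

Derivation:
After move 1 (0->2):
Peg 0: []
Peg 1: [4, 2, 1]
Peg 2: [3]

After move 2 (1->2):
Peg 0: []
Peg 1: [4, 2]
Peg 2: [3, 1]

After move 3 (1->0):
Peg 0: [2]
Peg 1: [4]
Peg 2: [3, 1]

After move 4 (2->0):
Peg 0: [2, 1]
Peg 1: [4]
Peg 2: [3]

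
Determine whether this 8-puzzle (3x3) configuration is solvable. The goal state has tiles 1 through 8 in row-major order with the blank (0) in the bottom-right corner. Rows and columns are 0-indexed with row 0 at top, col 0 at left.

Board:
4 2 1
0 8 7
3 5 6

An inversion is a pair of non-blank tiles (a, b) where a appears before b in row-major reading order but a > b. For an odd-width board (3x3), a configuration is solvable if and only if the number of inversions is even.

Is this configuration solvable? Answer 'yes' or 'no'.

Answer: no

Derivation:
Inversions (pairs i<j in row-major order where tile[i] > tile[j] > 0): 11
11 is odd, so the puzzle is not solvable.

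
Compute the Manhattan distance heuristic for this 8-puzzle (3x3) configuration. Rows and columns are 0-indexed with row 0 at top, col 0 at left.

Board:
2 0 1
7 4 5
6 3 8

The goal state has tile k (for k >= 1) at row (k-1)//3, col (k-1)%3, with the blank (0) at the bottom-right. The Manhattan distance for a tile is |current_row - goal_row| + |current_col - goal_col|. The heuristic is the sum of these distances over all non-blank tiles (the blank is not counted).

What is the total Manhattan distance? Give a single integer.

Tile 2: (0,0)->(0,1) = 1
Tile 1: (0,2)->(0,0) = 2
Tile 7: (1,0)->(2,0) = 1
Tile 4: (1,1)->(1,0) = 1
Tile 5: (1,2)->(1,1) = 1
Tile 6: (2,0)->(1,2) = 3
Tile 3: (2,1)->(0,2) = 3
Tile 8: (2,2)->(2,1) = 1
Sum: 1 + 2 + 1 + 1 + 1 + 3 + 3 + 1 = 13

Answer: 13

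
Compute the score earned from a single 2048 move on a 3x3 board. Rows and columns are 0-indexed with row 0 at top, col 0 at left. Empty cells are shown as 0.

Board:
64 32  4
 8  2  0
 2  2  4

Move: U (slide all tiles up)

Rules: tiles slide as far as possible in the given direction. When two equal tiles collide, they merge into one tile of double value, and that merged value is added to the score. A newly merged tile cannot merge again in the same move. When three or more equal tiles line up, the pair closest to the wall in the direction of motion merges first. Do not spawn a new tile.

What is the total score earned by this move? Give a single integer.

Answer: 12

Derivation:
Slide up:
col 0: [64, 8, 2] -> [64, 8, 2]  score +0 (running 0)
col 1: [32, 2, 2] -> [32, 4, 0]  score +4 (running 4)
col 2: [4, 0, 4] -> [8, 0, 0]  score +8 (running 12)
Board after move:
64 32  8
 8  4  0
 2  0  0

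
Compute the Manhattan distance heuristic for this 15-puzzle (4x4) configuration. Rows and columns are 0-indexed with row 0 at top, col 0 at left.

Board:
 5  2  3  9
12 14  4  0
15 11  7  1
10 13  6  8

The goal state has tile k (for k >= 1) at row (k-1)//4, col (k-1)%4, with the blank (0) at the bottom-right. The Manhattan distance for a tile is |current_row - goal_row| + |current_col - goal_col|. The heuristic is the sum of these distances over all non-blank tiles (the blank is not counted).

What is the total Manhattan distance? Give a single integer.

Tile 5: (0,0)->(1,0) = 1
Tile 2: (0,1)->(0,1) = 0
Tile 3: (0,2)->(0,2) = 0
Tile 9: (0,3)->(2,0) = 5
Tile 12: (1,0)->(2,3) = 4
Tile 14: (1,1)->(3,1) = 2
Tile 4: (1,2)->(0,3) = 2
Tile 15: (2,0)->(3,2) = 3
Tile 11: (2,1)->(2,2) = 1
Tile 7: (2,2)->(1,2) = 1
Tile 1: (2,3)->(0,0) = 5
Tile 10: (3,0)->(2,1) = 2
Tile 13: (3,1)->(3,0) = 1
Tile 6: (3,2)->(1,1) = 3
Tile 8: (3,3)->(1,3) = 2
Sum: 1 + 0 + 0 + 5 + 4 + 2 + 2 + 3 + 1 + 1 + 5 + 2 + 1 + 3 + 2 = 32

Answer: 32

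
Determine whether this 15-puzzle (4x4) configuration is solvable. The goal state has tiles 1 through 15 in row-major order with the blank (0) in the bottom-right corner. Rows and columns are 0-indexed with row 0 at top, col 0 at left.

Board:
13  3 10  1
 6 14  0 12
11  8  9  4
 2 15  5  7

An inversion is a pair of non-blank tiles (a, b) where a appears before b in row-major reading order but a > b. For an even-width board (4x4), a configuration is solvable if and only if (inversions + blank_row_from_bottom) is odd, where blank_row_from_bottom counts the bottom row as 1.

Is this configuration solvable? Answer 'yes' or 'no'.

Answer: no

Derivation:
Inversions: 57
Blank is in row 1 (0-indexed from top), which is row 3 counting from the bottom (bottom = 1).
57 + 3 = 60, which is even, so the puzzle is not solvable.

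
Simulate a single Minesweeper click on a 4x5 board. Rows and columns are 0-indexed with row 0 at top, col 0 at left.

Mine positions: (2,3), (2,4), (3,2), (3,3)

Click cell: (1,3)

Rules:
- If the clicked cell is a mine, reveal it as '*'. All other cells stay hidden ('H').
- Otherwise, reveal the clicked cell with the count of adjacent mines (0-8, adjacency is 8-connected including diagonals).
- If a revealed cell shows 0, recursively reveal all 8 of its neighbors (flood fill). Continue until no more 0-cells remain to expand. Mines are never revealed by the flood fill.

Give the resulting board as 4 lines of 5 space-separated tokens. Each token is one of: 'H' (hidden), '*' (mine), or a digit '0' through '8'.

H H H H H
H H H 2 H
H H H H H
H H H H H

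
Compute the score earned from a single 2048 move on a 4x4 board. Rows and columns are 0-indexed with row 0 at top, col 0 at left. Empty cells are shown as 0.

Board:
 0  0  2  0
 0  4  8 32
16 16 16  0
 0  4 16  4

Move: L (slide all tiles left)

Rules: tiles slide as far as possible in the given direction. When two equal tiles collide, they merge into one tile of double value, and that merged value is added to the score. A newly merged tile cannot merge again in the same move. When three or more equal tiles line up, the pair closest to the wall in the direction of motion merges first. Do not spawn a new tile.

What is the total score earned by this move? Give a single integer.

Answer: 32

Derivation:
Slide left:
row 0: [0, 0, 2, 0] -> [2, 0, 0, 0]  score +0 (running 0)
row 1: [0, 4, 8, 32] -> [4, 8, 32, 0]  score +0 (running 0)
row 2: [16, 16, 16, 0] -> [32, 16, 0, 0]  score +32 (running 32)
row 3: [0, 4, 16, 4] -> [4, 16, 4, 0]  score +0 (running 32)
Board after move:
 2  0  0  0
 4  8 32  0
32 16  0  0
 4 16  4  0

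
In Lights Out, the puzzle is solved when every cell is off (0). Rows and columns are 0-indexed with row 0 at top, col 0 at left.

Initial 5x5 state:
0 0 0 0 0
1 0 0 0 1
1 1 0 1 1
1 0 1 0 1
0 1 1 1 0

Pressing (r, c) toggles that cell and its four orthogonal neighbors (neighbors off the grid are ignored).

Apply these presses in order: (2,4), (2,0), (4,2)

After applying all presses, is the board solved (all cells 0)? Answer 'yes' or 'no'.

After press 1 at (2,4):
0 0 0 0 0
1 0 0 0 0
1 1 0 0 0
1 0 1 0 0
0 1 1 1 0

After press 2 at (2,0):
0 0 0 0 0
0 0 0 0 0
0 0 0 0 0
0 0 1 0 0
0 1 1 1 0

After press 3 at (4,2):
0 0 0 0 0
0 0 0 0 0
0 0 0 0 0
0 0 0 0 0
0 0 0 0 0

Lights still on: 0

Answer: yes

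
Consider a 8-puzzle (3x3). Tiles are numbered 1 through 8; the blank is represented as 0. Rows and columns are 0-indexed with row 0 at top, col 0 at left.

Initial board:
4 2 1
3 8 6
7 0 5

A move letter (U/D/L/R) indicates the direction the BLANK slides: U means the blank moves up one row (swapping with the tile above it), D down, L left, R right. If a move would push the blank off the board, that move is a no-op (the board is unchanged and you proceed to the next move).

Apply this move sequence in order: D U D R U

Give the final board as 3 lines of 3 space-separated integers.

After move 1 (D):
4 2 1
3 8 6
7 0 5

After move 2 (U):
4 2 1
3 0 6
7 8 5

After move 3 (D):
4 2 1
3 8 6
7 0 5

After move 4 (R):
4 2 1
3 8 6
7 5 0

After move 5 (U):
4 2 1
3 8 0
7 5 6

Answer: 4 2 1
3 8 0
7 5 6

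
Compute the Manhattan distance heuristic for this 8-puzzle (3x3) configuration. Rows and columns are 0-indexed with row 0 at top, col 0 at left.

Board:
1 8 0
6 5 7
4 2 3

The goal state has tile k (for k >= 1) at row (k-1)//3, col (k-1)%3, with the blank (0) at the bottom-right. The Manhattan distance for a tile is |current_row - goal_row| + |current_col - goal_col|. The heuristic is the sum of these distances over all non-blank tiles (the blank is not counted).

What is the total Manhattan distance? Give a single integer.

Tile 1: (0,0)->(0,0) = 0
Tile 8: (0,1)->(2,1) = 2
Tile 6: (1,0)->(1,2) = 2
Tile 5: (1,1)->(1,1) = 0
Tile 7: (1,2)->(2,0) = 3
Tile 4: (2,0)->(1,0) = 1
Tile 2: (2,1)->(0,1) = 2
Tile 3: (2,2)->(0,2) = 2
Sum: 0 + 2 + 2 + 0 + 3 + 1 + 2 + 2 = 12

Answer: 12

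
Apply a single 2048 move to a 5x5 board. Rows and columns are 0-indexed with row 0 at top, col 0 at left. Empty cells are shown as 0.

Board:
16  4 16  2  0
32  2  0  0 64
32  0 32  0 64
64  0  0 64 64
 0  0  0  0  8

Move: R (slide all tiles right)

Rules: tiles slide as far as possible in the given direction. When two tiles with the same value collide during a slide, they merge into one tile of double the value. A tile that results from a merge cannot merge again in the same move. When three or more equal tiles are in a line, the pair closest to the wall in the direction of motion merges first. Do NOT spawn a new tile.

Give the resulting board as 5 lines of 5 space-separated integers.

Answer:   0  16   4  16   2
  0   0  32   2  64
  0   0   0  64  64
  0   0   0  64 128
  0   0   0   0   8

Derivation:
Slide right:
row 0: [16, 4, 16, 2, 0] -> [0, 16, 4, 16, 2]
row 1: [32, 2, 0, 0, 64] -> [0, 0, 32, 2, 64]
row 2: [32, 0, 32, 0, 64] -> [0, 0, 0, 64, 64]
row 3: [64, 0, 0, 64, 64] -> [0, 0, 0, 64, 128]
row 4: [0, 0, 0, 0, 8] -> [0, 0, 0, 0, 8]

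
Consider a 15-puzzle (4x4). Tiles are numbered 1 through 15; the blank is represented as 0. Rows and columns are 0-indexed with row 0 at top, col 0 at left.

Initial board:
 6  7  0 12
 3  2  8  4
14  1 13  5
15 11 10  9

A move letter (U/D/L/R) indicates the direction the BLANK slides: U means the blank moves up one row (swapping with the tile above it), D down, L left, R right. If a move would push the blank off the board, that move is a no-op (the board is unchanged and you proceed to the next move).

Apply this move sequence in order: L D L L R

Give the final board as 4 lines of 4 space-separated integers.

Answer:  6  2  7 12
 3  0  8  4
14  1 13  5
15 11 10  9

Derivation:
After move 1 (L):
 6  0  7 12
 3  2  8  4
14  1 13  5
15 11 10  9

After move 2 (D):
 6  2  7 12
 3  0  8  4
14  1 13  5
15 11 10  9

After move 3 (L):
 6  2  7 12
 0  3  8  4
14  1 13  5
15 11 10  9

After move 4 (L):
 6  2  7 12
 0  3  8  4
14  1 13  5
15 11 10  9

After move 5 (R):
 6  2  7 12
 3  0  8  4
14  1 13  5
15 11 10  9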